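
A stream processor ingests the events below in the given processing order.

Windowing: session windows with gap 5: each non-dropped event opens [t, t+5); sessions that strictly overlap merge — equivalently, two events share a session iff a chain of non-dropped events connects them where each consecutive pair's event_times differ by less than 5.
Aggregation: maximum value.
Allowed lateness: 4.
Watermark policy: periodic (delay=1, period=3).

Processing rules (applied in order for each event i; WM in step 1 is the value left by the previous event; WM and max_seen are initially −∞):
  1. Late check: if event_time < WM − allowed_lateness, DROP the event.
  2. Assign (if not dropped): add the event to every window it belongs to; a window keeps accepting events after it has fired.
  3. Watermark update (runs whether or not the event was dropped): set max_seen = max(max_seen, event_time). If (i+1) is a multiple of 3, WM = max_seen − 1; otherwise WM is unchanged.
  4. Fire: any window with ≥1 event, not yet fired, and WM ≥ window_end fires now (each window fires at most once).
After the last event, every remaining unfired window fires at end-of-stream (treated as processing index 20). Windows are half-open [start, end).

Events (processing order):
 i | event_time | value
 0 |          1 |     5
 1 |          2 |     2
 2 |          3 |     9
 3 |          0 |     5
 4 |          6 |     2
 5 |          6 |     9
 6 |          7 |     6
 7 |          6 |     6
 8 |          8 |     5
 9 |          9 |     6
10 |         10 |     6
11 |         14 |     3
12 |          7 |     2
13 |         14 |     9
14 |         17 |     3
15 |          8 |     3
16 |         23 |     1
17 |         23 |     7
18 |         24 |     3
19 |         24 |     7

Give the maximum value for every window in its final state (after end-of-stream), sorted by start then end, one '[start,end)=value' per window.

[0,22)=9 [23,29)=7

i=0 t=1 v=5: → [1,6); WM=−∞
i=1 t=2 v=2: → [1,7); WM=−∞
i=2 t=3 v=9: → [1,8); WM=2
i=3 t=0 v=5: → [0,8); WM=2
i=4 t=6 v=2: → [0,11); WM=2
i=5 t=6 v=9: → [0,11); WM=5
i=6 t=7 v=6: → [0,12); WM=5
i=7 t=6 v=6: → [0,12); WM=5
i=8 t=8 v=5: → [0,13); WM=7
i=9 t=9 v=6: → [0,14); WM=7
i=10 t=10 v=6: → [0,15); WM=7
i=11 t=14 v=3: → [0,19); WM=13
i=12 t=7 v=2: DROP (t<13-4); WM=13
i=13 t=14 v=9: → [0,19); WM=13
i=14 t=17 v=3: → [0,22); WM=16
i=15 t=8 v=3: DROP (t<16-4); WM=16
i=16 t=23 v=1: → [23,28); WM=16
i=17 t=23 v=7: → [23,28); WM=22
i=18 t=24 v=3: → [23,29); WM=22
i=19 t=24 v=7: → [23,29); WM=22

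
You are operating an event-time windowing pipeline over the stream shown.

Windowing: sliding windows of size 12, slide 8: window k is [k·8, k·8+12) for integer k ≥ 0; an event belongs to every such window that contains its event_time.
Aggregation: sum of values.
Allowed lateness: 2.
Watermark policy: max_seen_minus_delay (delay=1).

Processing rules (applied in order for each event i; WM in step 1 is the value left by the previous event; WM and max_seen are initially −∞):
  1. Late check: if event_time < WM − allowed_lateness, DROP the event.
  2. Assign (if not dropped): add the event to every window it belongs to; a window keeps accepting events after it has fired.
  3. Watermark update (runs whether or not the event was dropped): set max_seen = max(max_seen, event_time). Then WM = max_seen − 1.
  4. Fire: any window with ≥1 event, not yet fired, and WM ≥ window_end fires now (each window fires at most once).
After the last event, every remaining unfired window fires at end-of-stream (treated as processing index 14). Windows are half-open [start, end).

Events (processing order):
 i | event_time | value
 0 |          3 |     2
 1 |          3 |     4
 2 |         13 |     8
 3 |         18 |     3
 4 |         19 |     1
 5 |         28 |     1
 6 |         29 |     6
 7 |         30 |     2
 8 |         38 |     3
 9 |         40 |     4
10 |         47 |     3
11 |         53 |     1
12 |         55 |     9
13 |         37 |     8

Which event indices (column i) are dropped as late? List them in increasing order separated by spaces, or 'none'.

i=0 t=3 v=2: → [0,12); WM=2
i=1 t=3 v=4: → [0,12); WM=2
i=2 t=13 v=8: → [8,20); WM=12; [0,12) fires=6
i=3 t=18 v=3: → [16,28),[8,20); WM=17
i=4 t=19 v=1: → [16,28),[8,20); WM=18
i=5 t=28 v=1: → [24,36); WM=27; [8,20) fires=12
i=6 t=29 v=6: → [24,36); WM=28; [16,28) fires=4
i=7 t=30 v=2: → [24,36); WM=29
i=8 t=38 v=3: → [32,44); WM=37; [24,36) fires=9
i=9 t=40 v=4: → [40,52),[32,44); WM=39
i=10 t=47 v=3: → [40,52); WM=46; [32,44) fires=7
i=11 t=53 v=1: → [48,60); WM=52; [40,52) fires=7
i=12 t=55 v=9: → [48,60); WM=54
i=13 t=37 v=8: DROP (t<54-2); WM=54

13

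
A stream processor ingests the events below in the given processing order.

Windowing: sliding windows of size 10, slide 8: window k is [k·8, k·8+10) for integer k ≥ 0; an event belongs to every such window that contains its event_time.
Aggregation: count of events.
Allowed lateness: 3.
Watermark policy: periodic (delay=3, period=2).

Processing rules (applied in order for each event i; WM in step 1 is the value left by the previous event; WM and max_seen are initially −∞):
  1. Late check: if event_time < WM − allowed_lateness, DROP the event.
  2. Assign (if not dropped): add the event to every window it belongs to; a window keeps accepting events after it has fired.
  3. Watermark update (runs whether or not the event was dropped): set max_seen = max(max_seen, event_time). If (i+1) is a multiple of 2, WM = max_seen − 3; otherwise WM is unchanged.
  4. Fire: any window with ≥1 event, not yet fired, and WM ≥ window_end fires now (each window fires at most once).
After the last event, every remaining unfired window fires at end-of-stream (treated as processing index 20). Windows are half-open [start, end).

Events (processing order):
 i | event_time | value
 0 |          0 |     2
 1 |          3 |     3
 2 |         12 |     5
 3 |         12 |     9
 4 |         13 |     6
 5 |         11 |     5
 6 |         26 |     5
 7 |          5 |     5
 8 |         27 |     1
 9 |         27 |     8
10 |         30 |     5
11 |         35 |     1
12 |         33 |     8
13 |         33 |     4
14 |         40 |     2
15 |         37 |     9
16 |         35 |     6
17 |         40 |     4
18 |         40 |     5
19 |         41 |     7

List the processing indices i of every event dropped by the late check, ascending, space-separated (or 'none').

i=0 t=0 v=2: → [0,10); WM=−∞
i=1 t=3 v=3: → [0,10); WM=0
i=2 t=12 v=5: → [8,18); WM=0
i=3 t=12 v=9: → [8,18); WM=9
i=4 t=13 v=6: → [8,18); WM=9
i=5 t=11 v=5: → [8,18); WM=10; [0,10) fires=2
i=6 t=26 v=5: → [24,34); WM=10
i=7 t=5 v=5: DROP (t<10-3); WM=23; [8,18) fires=4
i=8 t=27 v=1: → [24,34); WM=23
i=9 t=27 v=8: → [24,34); WM=24
i=10 t=30 v=5: → [24,34); WM=24
i=11 t=35 v=1: → [32,42); WM=32
i=12 t=33 v=8: → [32,42),[24,34); WM=32
i=13 t=33 v=4: → [32,42),[24,34); WM=32
i=14 t=40 v=2: → [40,50),[32,42); WM=32
i=15 t=37 v=9: → [32,42); WM=37; [24,34) fires=6
i=16 t=35 v=6: → [32,42); WM=37
i=17 t=40 v=4: → [40,50),[32,42); WM=37
i=18 t=40 v=5: → [40,50),[32,42); WM=37
i=19 t=41 v=7: → [40,50),[32,42); WM=38

7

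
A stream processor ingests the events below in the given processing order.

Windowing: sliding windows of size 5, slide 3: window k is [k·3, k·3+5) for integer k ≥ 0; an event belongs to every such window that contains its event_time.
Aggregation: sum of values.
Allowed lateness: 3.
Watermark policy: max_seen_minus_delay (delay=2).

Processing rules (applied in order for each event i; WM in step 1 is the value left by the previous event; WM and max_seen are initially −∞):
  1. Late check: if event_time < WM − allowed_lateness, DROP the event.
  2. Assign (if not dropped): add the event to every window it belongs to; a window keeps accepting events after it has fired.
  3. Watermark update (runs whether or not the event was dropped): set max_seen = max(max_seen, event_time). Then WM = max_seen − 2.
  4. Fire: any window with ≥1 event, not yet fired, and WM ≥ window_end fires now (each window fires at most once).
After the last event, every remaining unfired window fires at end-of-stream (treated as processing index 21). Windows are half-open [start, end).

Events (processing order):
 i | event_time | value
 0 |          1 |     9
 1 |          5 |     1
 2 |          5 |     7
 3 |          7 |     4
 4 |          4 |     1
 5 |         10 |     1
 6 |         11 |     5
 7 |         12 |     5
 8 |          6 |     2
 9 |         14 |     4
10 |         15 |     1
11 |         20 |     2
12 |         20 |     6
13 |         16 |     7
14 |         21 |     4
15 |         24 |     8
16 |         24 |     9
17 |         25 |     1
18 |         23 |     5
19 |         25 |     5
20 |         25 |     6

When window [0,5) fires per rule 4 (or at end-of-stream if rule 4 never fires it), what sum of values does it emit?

9

i=0 t=1 v=9: → [0,5); WM=-1
i=1 t=5 v=1: → [3,8); WM=3
i=2 t=5 v=7: → [3,8); WM=3
i=3 t=7 v=4: → [6,11),[3,8); WM=5; [0,5) fires=9
i=4 t=4 v=1: → [3,8),[0,5); WM=5
i=5 t=10 v=1: → [9,14),[6,11); WM=8; [3,8) fires=13
i=6 t=11 v=5: → [9,14); WM=9
i=7 t=12 v=5: → [12,17),[9,14); WM=10
i=8 t=6 v=2: DROP (t<10-3); WM=10
i=9 t=14 v=4: → [12,17); WM=12; [6,11) fires=5
i=10 t=15 v=1: → [15,20),[12,17); WM=13
i=11 t=20 v=2: → [18,23); WM=18; [9,14) fires=11 [12,17) fires=10
i=12 t=20 v=6: → [18,23); WM=18
i=13 t=16 v=7: → [15,20),[12,17); WM=18
i=14 t=21 v=4: → [21,26),[18,23); WM=19
i=15 t=24 v=8: → [24,29),[21,26); WM=22; [15,20) fires=8
i=16 t=24 v=9: → [24,29),[21,26); WM=22
i=17 t=25 v=1: → [24,29),[21,26); WM=23; [18,23) fires=12
i=18 t=23 v=5: → [21,26); WM=23
i=19 t=25 v=5: → [24,29),[21,26); WM=23
i=20 t=25 v=6: → [24,29),[21,26); WM=23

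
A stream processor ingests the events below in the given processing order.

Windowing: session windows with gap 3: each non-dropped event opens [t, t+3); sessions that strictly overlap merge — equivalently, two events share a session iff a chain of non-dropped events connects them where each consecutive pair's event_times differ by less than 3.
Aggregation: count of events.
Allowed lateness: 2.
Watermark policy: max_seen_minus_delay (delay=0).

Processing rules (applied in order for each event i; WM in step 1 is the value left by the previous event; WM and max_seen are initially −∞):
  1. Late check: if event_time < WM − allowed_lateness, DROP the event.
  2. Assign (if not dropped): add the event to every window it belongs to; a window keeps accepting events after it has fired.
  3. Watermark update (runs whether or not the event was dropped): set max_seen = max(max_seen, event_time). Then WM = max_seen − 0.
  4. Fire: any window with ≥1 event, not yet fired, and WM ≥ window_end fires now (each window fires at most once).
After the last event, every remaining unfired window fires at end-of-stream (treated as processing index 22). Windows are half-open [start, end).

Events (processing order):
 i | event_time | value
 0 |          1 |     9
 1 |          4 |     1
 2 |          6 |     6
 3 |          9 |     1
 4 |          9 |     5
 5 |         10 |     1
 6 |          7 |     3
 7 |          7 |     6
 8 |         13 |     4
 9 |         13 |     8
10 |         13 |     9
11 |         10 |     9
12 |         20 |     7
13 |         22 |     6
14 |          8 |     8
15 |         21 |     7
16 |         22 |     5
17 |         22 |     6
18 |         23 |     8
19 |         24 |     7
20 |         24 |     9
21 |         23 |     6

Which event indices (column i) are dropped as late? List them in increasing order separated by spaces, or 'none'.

6 7 11 14

i=0 t=1 v=9: → [1,4); WM=1
i=1 t=4 v=1: → [4,7); WM=4
i=2 t=6 v=6: → [4,9); WM=6
i=3 t=9 v=1: → [9,12); WM=9
i=4 t=9 v=5: → [9,12); WM=9
i=5 t=10 v=1: → [9,13); WM=10
i=6 t=7 v=3: DROP (t<10-2); WM=10
i=7 t=7 v=6: DROP (t<10-2); WM=10
i=8 t=13 v=4: → [13,16); WM=13
i=9 t=13 v=8: → [13,16); WM=13
i=10 t=13 v=9: → [13,16); WM=13
i=11 t=10 v=9: DROP (t<13-2); WM=13
i=12 t=20 v=7: → [20,23); WM=20
i=13 t=22 v=6: → [20,25); WM=22
i=14 t=8 v=8: DROP (t<22-2); WM=22
i=15 t=21 v=7: → [20,25); WM=22
i=16 t=22 v=5: → [20,25); WM=22
i=17 t=22 v=6: → [20,25); WM=22
i=18 t=23 v=8: → [20,26); WM=23
i=19 t=24 v=7: → [20,27); WM=24
i=20 t=24 v=9: → [20,27); WM=24
i=21 t=23 v=6: → [20,27); WM=24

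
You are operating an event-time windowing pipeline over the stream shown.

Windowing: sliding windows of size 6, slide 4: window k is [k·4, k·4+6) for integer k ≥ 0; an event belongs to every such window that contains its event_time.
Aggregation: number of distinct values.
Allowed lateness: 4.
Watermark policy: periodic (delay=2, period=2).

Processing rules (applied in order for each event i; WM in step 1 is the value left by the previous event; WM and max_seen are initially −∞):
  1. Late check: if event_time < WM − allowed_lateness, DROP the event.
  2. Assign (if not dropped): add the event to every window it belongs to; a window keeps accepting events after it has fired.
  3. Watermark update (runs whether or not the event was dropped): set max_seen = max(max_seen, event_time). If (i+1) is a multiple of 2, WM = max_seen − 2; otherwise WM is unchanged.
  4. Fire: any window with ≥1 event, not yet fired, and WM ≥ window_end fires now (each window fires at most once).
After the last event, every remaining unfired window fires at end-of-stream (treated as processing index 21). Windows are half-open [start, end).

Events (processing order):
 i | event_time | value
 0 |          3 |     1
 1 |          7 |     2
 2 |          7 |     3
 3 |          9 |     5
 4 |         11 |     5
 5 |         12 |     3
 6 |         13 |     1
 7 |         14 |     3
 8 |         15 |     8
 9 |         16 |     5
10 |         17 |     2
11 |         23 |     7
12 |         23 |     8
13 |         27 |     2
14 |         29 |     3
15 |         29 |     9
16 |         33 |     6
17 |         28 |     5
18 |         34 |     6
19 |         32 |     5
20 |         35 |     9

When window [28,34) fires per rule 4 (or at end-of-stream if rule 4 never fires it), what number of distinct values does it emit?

4

i=0 t=3 v=1: → [0,6); WM=−∞
i=1 t=7 v=2: → [4,10); WM=5
i=2 t=7 v=3: → [4,10); WM=5
i=3 t=9 v=5: → [8,14),[4,10); WM=7; [0,6) fires=1
i=4 t=11 v=5: → [8,14); WM=7
i=5 t=12 v=3: → [12,18),[8,14); WM=10; [4,10) fires=3
i=6 t=13 v=1: → [12,18),[8,14); WM=10
i=7 t=14 v=3: → [12,18); WM=12
i=8 t=15 v=8: → [12,18); WM=12
i=9 t=16 v=5: → [16,22),[12,18); WM=14; [8,14) fires=3
i=10 t=17 v=2: → [16,22),[12,18); WM=14
i=11 t=23 v=7: → [20,26); WM=21; [12,18) fires=5
i=12 t=23 v=8: → [20,26); WM=21
i=13 t=27 v=2: → [24,30); WM=25; [16,22) fires=2
i=14 t=29 v=3: → [28,34),[24,30); WM=25
i=15 t=29 v=9: → [28,34),[24,30); WM=27; [20,26) fires=2
i=16 t=33 v=6: → [32,38),[28,34); WM=27
i=17 t=28 v=5: → [28,34),[24,30); WM=31; [24,30) fires=4
i=18 t=34 v=6: → [32,38); WM=31
i=19 t=32 v=5: → [32,38),[28,34); WM=32
i=20 t=35 v=9: → [32,38); WM=32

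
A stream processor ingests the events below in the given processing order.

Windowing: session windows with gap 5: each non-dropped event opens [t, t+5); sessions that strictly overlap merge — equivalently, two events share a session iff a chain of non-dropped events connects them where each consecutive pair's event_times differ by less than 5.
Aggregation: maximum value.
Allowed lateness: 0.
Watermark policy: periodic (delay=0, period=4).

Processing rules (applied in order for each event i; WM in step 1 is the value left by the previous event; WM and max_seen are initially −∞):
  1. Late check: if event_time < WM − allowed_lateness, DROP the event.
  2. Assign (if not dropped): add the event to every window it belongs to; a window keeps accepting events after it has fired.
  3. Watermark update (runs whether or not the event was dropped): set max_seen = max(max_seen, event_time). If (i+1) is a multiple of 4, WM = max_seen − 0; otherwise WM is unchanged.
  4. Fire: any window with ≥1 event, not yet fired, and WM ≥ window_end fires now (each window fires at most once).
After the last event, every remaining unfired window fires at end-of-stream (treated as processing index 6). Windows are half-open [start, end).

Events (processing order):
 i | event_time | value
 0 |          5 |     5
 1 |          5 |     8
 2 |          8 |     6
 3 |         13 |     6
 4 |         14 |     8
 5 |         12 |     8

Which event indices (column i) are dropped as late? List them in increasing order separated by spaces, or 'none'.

5

i=0 t=5 v=5: → [5,10); WM=−∞
i=1 t=5 v=8: → [5,10); WM=−∞
i=2 t=8 v=6: → [5,13); WM=−∞
i=3 t=13 v=6: → [13,18); WM=13
i=4 t=14 v=8: → [13,19); WM=13
i=5 t=12 v=8: DROP (t<13-0); WM=13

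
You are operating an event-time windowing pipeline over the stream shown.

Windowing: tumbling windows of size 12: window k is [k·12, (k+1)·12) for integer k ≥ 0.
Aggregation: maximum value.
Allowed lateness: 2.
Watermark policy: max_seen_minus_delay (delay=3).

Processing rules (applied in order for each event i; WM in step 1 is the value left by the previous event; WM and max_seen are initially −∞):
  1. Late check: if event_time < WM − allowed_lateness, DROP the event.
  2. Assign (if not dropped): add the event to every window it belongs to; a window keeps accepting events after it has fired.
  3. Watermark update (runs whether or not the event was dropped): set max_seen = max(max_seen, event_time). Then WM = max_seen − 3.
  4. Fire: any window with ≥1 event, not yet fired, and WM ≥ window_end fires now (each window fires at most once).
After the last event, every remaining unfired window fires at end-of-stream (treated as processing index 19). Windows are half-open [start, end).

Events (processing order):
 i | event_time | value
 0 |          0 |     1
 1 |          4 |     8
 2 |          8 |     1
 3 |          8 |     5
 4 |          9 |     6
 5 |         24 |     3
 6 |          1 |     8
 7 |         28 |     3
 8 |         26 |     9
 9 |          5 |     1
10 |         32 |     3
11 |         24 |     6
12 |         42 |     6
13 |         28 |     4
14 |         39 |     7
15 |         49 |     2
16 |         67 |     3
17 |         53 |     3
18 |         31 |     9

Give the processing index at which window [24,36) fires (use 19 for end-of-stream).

12

i=0 t=0 v=1: → [0,12); WM=-3
i=1 t=4 v=8: → [0,12); WM=1
i=2 t=8 v=1: → [0,12); WM=5
i=3 t=8 v=5: → [0,12); WM=5
i=4 t=9 v=6: → [0,12); WM=6
i=5 t=24 v=3: → [24,36); WM=21; [0,12) fires=8
i=6 t=1 v=8: DROP (t<21-2); WM=21
i=7 t=28 v=3: → [24,36); WM=25
i=8 t=26 v=9: → [24,36); WM=25
i=9 t=5 v=1: DROP (t<25-2); WM=25
i=10 t=32 v=3: → [24,36); WM=29
i=11 t=24 v=6: DROP (t<29-2); WM=29
i=12 t=42 v=6: → [36,48); WM=39; [24,36) fires=9
i=13 t=28 v=4: DROP (t<39-2); WM=39
i=14 t=39 v=7: → [36,48); WM=39
i=15 t=49 v=2: → [48,60); WM=46
i=16 t=67 v=3: → [60,72); WM=64; [36,48) fires=7 [48,60) fires=2
i=17 t=53 v=3: DROP (t<64-2); WM=64
i=18 t=31 v=9: DROP (t<64-2); WM=64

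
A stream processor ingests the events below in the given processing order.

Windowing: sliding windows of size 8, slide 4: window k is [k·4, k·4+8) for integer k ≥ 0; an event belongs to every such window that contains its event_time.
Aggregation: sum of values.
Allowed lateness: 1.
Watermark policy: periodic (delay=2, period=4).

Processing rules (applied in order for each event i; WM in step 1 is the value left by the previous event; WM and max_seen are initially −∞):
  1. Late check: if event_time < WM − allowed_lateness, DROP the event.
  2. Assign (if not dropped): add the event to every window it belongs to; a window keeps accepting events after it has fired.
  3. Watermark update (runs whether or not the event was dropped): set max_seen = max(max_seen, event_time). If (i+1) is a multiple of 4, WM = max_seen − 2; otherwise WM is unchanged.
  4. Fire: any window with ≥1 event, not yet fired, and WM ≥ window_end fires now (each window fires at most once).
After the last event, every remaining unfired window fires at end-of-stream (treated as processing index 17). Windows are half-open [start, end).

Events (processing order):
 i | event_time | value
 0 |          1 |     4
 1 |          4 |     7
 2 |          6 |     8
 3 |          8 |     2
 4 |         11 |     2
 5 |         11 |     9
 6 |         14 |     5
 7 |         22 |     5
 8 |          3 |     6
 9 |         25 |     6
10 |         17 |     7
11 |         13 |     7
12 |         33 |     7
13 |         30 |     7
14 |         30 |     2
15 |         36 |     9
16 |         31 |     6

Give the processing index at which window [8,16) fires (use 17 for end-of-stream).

7

i=0 t=1 v=4: → [0,8); WM=−∞
i=1 t=4 v=7: → [4,12),[0,8); WM=−∞
i=2 t=6 v=8: → [4,12),[0,8); WM=−∞
i=3 t=8 v=2: → [8,16),[4,12); WM=6
i=4 t=11 v=2: → [8,16),[4,12); WM=6
i=5 t=11 v=9: → [8,16),[4,12); WM=6
i=6 t=14 v=5: → [12,20),[8,16); WM=6
i=7 t=22 v=5: → [20,28),[16,24); WM=20; [0,8) fires=19 [4,12) fires=28 [8,16) fires=18 [12,20) fires=5
i=8 t=3 v=6: DROP (t<20-1); WM=20
i=9 t=25 v=6: → [24,32),[20,28); WM=20
i=10 t=17 v=7: DROP (t<20-1); WM=20
i=11 t=13 v=7: DROP (t<20-1); WM=23
i=12 t=33 v=7: → [32,40),[28,36); WM=23
i=13 t=30 v=7: → [28,36),[24,32); WM=23
i=14 t=30 v=2: → [28,36),[24,32); WM=23
i=15 t=36 v=9: → [36,44),[32,40); WM=34; [16,24) fires=5 [20,28) fires=11 [24,32) fires=15
i=16 t=31 v=6: DROP (t<34-1); WM=34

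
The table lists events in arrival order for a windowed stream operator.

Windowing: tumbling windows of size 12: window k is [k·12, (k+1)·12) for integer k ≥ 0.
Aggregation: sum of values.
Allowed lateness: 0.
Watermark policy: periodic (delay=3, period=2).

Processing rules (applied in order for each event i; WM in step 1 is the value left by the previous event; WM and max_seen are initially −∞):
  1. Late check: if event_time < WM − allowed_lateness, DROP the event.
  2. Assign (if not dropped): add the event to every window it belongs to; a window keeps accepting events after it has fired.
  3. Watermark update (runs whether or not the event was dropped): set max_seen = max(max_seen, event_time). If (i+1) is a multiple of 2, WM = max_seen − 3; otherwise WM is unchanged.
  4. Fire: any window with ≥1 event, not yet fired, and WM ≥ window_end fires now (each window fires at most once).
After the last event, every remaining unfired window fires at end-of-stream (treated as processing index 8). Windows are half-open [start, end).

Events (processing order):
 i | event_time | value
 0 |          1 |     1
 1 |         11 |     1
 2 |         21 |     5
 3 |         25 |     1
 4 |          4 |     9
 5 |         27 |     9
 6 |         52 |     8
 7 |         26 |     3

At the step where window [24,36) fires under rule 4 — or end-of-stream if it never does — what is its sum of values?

i=0 t=1 v=1: → [0,12); WM=−∞
i=1 t=11 v=1: → [0,12); WM=8
i=2 t=21 v=5: → [12,24); WM=8
i=3 t=25 v=1: → [24,36); WM=22; [0,12) fires=2
i=4 t=4 v=9: DROP (t<22-0); WM=22
i=5 t=27 v=9: → [24,36); WM=24; [12,24) fires=5
i=6 t=52 v=8: → [48,60); WM=24
i=7 t=26 v=3: → [24,36); WM=49; [24,36) fires=13

13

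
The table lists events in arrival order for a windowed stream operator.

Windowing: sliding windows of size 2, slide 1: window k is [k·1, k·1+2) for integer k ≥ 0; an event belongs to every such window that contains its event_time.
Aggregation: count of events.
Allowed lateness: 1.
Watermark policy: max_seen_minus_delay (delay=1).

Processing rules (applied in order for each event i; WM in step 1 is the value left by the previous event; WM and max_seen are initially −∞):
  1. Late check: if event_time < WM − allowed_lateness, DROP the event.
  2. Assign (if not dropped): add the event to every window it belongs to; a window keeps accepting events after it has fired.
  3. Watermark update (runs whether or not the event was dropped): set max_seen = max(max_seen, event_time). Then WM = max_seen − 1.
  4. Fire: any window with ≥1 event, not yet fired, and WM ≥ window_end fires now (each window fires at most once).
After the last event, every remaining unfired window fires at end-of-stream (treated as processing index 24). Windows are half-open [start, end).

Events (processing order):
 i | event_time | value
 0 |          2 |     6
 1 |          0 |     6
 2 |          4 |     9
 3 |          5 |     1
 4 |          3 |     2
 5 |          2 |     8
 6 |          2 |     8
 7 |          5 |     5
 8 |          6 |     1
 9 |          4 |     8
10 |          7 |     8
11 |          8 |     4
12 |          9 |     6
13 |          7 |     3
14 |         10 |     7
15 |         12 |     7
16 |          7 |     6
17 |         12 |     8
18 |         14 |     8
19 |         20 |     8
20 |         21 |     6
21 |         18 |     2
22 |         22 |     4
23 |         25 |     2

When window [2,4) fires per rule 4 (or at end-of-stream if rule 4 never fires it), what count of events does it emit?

1

i=0 t=2 v=6: → [2,4),[1,3); WM=1
i=1 t=0 v=6: → [0,2); WM=1
i=2 t=4 v=9: → [4,6),[3,5); WM=3; [0,2) fires=1 [1,3) fires=1
i=3 t=5 v=1: → [5,7),[4,6); WM=4; [2,4) fires=1
i=4 t=3 v=2: → [3,5),[2,4); WM=4
i=5 t=2 v=8: DROP (t<4-1); WM=4
i=6 t=2 v=8: DROP (t<4-1); WM=4
i=7 t=5 v=5: → [5,7),[4,6); WM=4
i=8 t=6 v=1: → [6,8),[5,7); WM=5; [3,5) fires=2
i=9 t=4 v=8: → [4,6),[3,5); WM=5
i=10 t=7 v=8: → [7,9),[6,8); WM=6; [4,6) fires=4
i=11 t=8 v=4: → [8,10),[7,9); WM=7; [5,7) fires=3
i=12 t=9 v=6: → [9,11),[8,10); WM=8; [6,8) fires=2
i=13 t=7 v=3: → [7,9),[6,8); WM=8
i=14 t=10 v=7: → [10,12),[9,11); WM=9; [7,9) fires=3
i=15 t=12 v=7: → [12,14),[11,13); WM=11; [8,10) fires=2 [9,11) fires=2
i=16 t=7 v=6: DROP (t<11-1); WM=11
i=17 t=12 v=8: → [12,14),[11,13); WM=11
i=18 t=14 v=8: → [14,16),[13,15); WM=13; [10,12) fires=1 [11,13) fires=2
i=19 t=20 v=8: → [20,22),[19,21); WM=19; [12,14) fires=2 [13,15) fires=1 [14,16) fires=1
i=20 t=21 v=6: → [21,23),[20,22); WM=20
i=21 t=18 v=2: DROP (t<20-1); WM=20
i=22 t=22 v=4: → [22,24),[21,23); WM=21; [19,21) fires=1
i=23 t=25 v=2: → [25,27),[24,26); WM=24; [20,22) fires=2 [21,23) fires=2 [22,24) fires=1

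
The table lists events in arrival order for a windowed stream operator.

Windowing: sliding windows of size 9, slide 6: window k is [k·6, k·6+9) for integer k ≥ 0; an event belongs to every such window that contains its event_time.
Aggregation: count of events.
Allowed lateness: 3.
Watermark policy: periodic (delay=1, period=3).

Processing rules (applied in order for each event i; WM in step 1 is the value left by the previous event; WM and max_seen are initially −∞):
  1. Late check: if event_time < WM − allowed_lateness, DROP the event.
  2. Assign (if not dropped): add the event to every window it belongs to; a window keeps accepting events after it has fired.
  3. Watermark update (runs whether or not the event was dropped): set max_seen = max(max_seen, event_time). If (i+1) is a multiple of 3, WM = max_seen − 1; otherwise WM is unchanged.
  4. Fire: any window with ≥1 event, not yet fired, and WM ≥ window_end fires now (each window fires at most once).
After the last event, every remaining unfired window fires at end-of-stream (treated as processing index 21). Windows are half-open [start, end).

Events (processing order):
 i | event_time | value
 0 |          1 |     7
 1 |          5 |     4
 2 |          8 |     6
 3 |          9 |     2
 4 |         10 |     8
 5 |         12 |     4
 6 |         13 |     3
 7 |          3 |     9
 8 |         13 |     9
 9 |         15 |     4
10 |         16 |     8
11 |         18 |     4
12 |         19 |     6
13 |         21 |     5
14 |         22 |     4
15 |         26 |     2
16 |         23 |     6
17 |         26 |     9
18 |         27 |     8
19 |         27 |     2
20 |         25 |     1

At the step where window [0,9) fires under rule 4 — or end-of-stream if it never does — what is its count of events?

i=0 t=1 v=7: → [0,9); WM=−∞
i=1 t=5 v=4: → [0,9); WM=−∞
i=2 t=8 v=6: → [6,15),[0,9); WM=7
i=3 t=9 v=2: → [6,15); WM=7
i=4 t=10 v=8: → [6,15); WM=7
i=5 t=12 v=4: → [12,21),[6,15); WM=11; [0,9) fires=3
i=6 t=13 v=3: → [12,21),[6,15); WM=11
i=7 t=3 v=9: DROP (t<11-3); WM=11
i=8 t=13 v=9: → [12,21),[6,15); WM=12
i=9 t=15 v=4: → [12,21); WM=12
i=10 t=16 v=8: → [12,21); WM=12
i=11 t=18 v=4: → [18,27),[12,21); WM=17; [6,15) fires=6
i=12 t=19 v=6: → [18,27),[12,21); WM=17
i=13 t=21 v=5: → [18,27); WM=17
i=14 t=22 v=4: → [18,27); WM=21; [12,21) fires=7
i=15 t=26 v=2: → [24,33),[18,27); WM=21
i=16 t=23 v=6: → [18,27); WM=21
i=17 t=26 v=9: → [24,33),[18,27); WM=25
i=18 t=27 v=8: → [24,33); WM=25
i=19 t=27 v=2: → [24,33); WM=25
i=20 t=25 v=1: → [24,33),[18,27); WM=26

3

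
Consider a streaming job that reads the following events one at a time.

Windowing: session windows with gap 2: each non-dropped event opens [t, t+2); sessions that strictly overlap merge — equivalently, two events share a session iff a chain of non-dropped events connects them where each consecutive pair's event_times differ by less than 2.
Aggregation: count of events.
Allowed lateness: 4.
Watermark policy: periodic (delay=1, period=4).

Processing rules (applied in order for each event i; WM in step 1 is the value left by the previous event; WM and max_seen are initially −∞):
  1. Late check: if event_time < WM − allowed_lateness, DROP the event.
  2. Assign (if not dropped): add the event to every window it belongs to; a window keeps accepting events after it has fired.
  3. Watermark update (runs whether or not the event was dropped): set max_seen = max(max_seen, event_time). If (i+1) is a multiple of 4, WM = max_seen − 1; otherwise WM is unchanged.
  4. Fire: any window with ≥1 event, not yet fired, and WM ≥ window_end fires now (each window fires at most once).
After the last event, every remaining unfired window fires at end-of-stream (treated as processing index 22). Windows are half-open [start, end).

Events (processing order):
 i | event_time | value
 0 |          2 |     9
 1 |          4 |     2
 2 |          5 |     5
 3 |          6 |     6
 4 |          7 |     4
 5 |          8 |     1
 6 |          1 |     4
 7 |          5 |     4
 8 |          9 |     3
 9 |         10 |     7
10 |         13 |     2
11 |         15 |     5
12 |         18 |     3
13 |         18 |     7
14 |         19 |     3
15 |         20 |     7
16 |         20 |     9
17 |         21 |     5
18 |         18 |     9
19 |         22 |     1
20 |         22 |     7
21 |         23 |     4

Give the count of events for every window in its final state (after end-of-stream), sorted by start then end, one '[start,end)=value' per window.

i=0 t=2 v=9: → [2,4); WM=−∞
i=1 t=4 v=2: → [4,6); WM=−∞
i=2 t=5 v=5: → [4,7); WM=−∞
i=3 t=6 v=6: → [4,8); WM=5
i=4 t=7 v=4: → [4,9); WM=5
i=5 t=8 v=1: → [4,10); WM=5
i=6 t=1 v=4: → [1,4); WM=5
i=7 t=5 v=4: → [4,10); WM=7
i=8 t=9 v=3: → [4,11); WM=7
i=9 t=10 v=7: → [4,12); WM=7
i=10 t=13 v=2: → [13,15); WM=7
i=11 t=15 v=5: → [15,17); WM=14
i=12 t=18 v=3: → [18,20); WM=14
i=13 t=18 v=7: → [18,20); WM=14
i=14 t=19 v=3: → [18,21); WM=14
i=15 t=20 v=7: → [18,22); WM=19
i=16 t=20 v=9: → [18,22); WM=19
i=17 t=21 v=5: → [18,23); WM=19
i=18 t=18 v=9: → [18,23); WM=19
i=19 t=22 v=1: → [18,24); WM=21
i=20 t=22 v=7: → [18,24); WM=21
i=21 t=23 v=4: → [18,25); WM=21

[1,4)=2 [4,12)=8 [13,15)=1 [15,17)=1 [18,25)=10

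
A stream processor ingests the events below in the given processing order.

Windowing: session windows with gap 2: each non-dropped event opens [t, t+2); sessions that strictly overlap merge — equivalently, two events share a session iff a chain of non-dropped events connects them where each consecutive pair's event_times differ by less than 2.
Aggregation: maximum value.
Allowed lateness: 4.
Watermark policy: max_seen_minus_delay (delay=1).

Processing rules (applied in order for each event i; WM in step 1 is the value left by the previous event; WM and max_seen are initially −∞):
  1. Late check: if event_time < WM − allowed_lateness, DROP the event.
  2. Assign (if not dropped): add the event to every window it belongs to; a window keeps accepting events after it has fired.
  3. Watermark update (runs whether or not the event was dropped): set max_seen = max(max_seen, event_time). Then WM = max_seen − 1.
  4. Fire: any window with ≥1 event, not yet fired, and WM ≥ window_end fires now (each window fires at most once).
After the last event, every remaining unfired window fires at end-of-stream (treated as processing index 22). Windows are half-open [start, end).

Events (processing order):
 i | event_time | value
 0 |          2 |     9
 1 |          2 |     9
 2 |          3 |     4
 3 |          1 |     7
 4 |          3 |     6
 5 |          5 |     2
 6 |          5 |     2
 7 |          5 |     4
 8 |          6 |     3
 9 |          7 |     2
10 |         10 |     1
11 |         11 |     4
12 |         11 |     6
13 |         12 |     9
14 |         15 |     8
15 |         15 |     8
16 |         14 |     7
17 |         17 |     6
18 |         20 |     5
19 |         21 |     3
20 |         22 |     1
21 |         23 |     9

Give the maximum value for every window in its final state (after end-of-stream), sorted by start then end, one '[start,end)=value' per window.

[1,5)=9 [5,9)=4 [10,14)=9 [14,17)=8 [17,19)=6 [20,25)=9

i=0 t=2 v=9: → [2,4); WM=1
i=1 t=2 v=9: → [2,4); WM=1
i=2 t=3 v=4: → [2,5); WM=2
i=3 t=1 v=7: → [1,5); WM=2
i=4 t=3 v=6: → [1,5); WM=2
i=5 t=5 v=2: → [5,7); WM=4
i=6 t=5 v=2: → [5,7); WM=4
i=7 t=5 v=4: → [5,7); WM=4
i=8 t=6 v=3: → [5,8); WM=5
i=9 t=7 v=2: → [5,9); WM=6
i=10 t=10 v=1: → [10,12); WM=9
i=11 t=11 v=4: → [10,13); WM=10
i=12 t=11 v=6: → [10,13); WM=10
i=13 t=12 v=9: → [10,14); WM=11
i=14 t=15 v=8: → [15,17); WM=14
i=15 t=15 v=8: → [15,17); WM=14
i=16 t=14 v=7: → [14,17); WM=14
i=17 t=17 v=6: → [17,19); WM=16
i=18 t=20 v=5: → [20,22); WM=19
i=19 t=21 v=3: → [20,23); WM=20
i=20 t=22 v=1: → [20,24); WM=21
i=21 t=23 v=9: → [20,25); WM=22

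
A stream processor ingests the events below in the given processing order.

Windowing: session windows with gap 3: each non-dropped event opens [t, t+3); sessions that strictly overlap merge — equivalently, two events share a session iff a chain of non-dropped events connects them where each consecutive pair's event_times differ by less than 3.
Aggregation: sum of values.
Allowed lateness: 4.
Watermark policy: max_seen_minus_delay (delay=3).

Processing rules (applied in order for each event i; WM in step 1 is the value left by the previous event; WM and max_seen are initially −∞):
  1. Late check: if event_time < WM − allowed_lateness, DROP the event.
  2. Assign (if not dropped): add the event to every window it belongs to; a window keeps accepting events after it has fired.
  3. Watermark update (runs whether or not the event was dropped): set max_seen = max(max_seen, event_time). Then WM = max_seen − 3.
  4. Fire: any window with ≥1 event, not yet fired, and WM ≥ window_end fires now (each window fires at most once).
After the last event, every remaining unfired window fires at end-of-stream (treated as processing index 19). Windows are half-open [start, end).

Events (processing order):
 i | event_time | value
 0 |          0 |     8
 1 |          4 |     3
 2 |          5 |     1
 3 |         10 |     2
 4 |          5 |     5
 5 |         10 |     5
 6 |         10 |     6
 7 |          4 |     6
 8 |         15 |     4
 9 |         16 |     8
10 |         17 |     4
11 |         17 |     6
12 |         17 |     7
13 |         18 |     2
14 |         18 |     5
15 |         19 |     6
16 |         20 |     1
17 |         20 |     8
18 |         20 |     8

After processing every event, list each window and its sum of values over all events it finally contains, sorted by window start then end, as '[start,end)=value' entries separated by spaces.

i=0 t=0 v=8: → [0,3); WM=-3
i=1 t=4 v=3: → [4,7); WM=1
i=2 t=5 v=1: → [4,8); WM=2
i=3 t=10 v=2: → [10,13); WM=7
i=4 t=5 v=5: → [4,8); WM=7
i=5 t=10 v=5: → [10,13); WM=7
i=6 t=10 v=6: → [10,13); WM=7
i=7 t=4 v=6: → [4,8); WM=7
i=8 t=15 v=4: → [15,18); WM=12
i=9 t=16 v=8: → [15,19); WM=13
i=10 t=17 v=4: → [15,20); WM=14
i=11 t=17 v=6: → [15,20); WM=14
i=12 t=17 v=7: → [15,20); WM=14
i=13 t=18 v=2: → [15,21); WM=15
i=14 t=18 v=5: → [15,21); WM=15
i=15 t=19 v=6: → [15,22); WM=16
i=16 t=20 v=1: → [15,23); WM=17
i=17 t=20 v=8: → [15,23); WM=17
i=18 t=20 v=8: → [15,23); WM=17

[0,3)=8 [4,8)=15 [10,13)=13 [15,23)=59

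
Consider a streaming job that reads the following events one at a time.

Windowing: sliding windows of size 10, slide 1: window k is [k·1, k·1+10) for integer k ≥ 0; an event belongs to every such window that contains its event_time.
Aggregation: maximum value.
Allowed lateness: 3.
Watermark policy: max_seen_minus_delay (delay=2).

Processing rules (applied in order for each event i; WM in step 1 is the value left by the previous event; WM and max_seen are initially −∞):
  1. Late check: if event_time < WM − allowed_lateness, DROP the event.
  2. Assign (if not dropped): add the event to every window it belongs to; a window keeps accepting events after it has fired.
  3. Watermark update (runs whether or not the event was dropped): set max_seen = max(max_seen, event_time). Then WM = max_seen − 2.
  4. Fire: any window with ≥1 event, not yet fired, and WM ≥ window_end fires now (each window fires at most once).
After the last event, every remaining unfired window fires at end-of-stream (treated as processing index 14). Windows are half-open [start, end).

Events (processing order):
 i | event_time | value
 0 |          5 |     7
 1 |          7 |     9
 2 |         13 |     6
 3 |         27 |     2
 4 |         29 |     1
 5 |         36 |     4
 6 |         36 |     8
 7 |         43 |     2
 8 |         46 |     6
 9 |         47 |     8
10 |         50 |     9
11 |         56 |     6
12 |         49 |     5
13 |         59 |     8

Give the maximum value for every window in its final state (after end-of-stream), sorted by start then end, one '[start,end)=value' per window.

[0,10)=9 [1,11)=9 [2,12)=9 [3,13)=9 [4,14)=9 [5,15)=9 [6,16)=9 [7,17)=9 [8,18)=6 [9,19)=6 [10,20)=6 [11,21)=6 [12,22)=6 [13,23)=6 [18,28)=2 [19,29)=2 [20,30)=2 [21,31)=2 [22,32)=2 [23,33)=2 [24,34)=2 [25,35)=2 [26,36)=2 [27,37)=8 [28,38)=8 [29,39)=8 [30,40)=8 [31,41)=8 [32,42)=8 [33,43)=8 [34,44)=8 [35,45)=8 [36,46)=8 [37,47)=6 [38,48)=8 [39,49)=8 [40,50)=8 [41,51)=9 [42,52)=9 [43,53)=9 [44,54)=9 [45,55)=9 [46,56)=9 [47,57)=9 [48,58)=9 [49,59)=9 [50,60)=9 [51,61)=8 [52,62)=8 [53,63)=8 [54,64)=8 [55,65)=8 [56,66)=8 [57,67)=8 [58,68)=8 [59,69)=8

i=0 t=5 v=7: → [5,15),[4,14),[3,13),[2,12),[1,11),[0,10); WM=3
i=1 t=7 v=9: → [7,17),[6,16),[5,15),[4,14),[3,13),[2,12),[1,11),[0,10); WM=5
i=2 t=13 v=6: → [13,23),[12,22),[11,21),[10,20),[9,19),[8,18),[7,17),[6,16),[5,15),[4,14); WM=11; [0,10) fires=9 [1,11) fires=9
i=3 t=27 v=2: → [27,37),[26,36),[25,35),[24,34),[23,33),[22,32),[21,31),[20,30),[19,29),[18,28); WM=25; [2,12) fires=9 [3,13) fires=9 [4,14) fires=9 [5,15) fires=9 [6,16) fires=9 [7,17) fires=9 [8,18) fires=6 [9,19) fires=6 [10,20) fires=6 [11,21) fires=6 [12,22) fires=6 [13,23) fires=6
i=4 t=29 v=1: → [29,39),[28,38),[27,37),[26,36),[25,35),[24,34),[23,33),[22,32),[21,31),[20,30); WM=27
i=5 t=36 v=4: → [36,46),[35,45),[34,44),[33,43),[32,42),[31,41),[30,40),[29,39),[28,38),[27,37); WM=34; [18,28) fires=2 [19,29) fires=2 [20,30) fires=2 [21,31) fires=2 [22,32) fires=2 [23,33) fires=2 [24,34) fires=2
i=6 t=36 v=8: → [36,46),[35,45),[34,44),[33,43),[32,42),[31,41),[30,40),[29,39),[28,38),[27,37); WM=34
i=7 t=43 v=2: → [43,53),[42,52),[41,51),[40,50),[39,49),[38,48),[37,47),[36,46),[35,45),[34,44); WM=41; [25,35) fires=2 [26,36) fires=2 [27,37) fires=8 [28,38) fires=8 [29,39) fires=8 [30,40) fires=8 [31,41) fires=8
i=8 t=46 v=6: → [46,56),[45,55),[44,54),[43,53),[42,52),[41,51),[40,50),[39,49),[38,48),[37,47); WM=44; [32,42) fires=8 [33,43) fires=8 [34,44) fires=8
i=9 t=47 v=8: → [47,57),[46,56),[45,55),[44,54),[43,53),[42,52),[41,51),[40,50),[39,49),[38,48); WM=45; [35,45) fires=8
i=10 t=50 v=9: → [50,60),[49,59),[48,58),[47,57),[46,56),[45,55),[44,54),[43,53),[42,52),[41,51); WM=48; [36,46) fires=8 [37,47) fires=6 [38,48) fires=8
i=11 t=56 v=6: → [56,66),[55,65),[54,64),[53,63),[52,62),[51,61),[50,60),[49,59),[48,58),[47,57); WM=54; [39,49) fires=8 [40,50) fires=8 [41,51) fires=9 [42,52) fires=9 [43,53) fires=9 [44,54) fires=9
i=12 t=49 v=5: DROP (t<54-3); WM=54
i=13 t=59 v=8: → [59,69),[58,68),[57,67),[56,66),[55,65),[54,64),[53,63),[52,62),[51,61),[50,60); WM=57; [45,55) fires=9 [46,56) fires=9 [47,57) fires=9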